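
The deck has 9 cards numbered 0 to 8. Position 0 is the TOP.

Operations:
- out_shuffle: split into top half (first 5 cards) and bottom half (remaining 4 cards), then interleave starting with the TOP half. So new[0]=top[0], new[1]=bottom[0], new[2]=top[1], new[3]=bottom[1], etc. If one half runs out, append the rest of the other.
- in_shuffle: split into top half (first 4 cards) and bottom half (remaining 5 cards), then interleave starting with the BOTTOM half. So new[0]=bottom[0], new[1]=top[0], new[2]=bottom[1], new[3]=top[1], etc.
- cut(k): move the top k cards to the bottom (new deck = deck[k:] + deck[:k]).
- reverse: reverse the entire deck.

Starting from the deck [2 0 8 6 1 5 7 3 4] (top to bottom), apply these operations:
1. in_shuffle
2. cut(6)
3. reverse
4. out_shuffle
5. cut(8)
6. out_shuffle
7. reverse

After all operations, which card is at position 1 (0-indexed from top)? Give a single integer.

Answer: 3

Derivation:
After op 1 (in_shuffle): [1 2 5 0 7 8 3 6 4]
After op 2 (cut(6)): [3 6 4 1 2 5 0 7 8]
After op 3 (reverse): [8 7 0 5 2 1 4 6 3]
After op 4 (out_shuffle): [8 1 7 4 0 6 5 3 2]
After op 5 (cut(8)): [2 8 1 7 4 0 6 5 3]
After op 6 (out_shuffle): [2 0 8 6 1 5 7 3 4]
After op 7 (reverse): [4 3 7 5 1 6 8 0 2]
Position 1: card 3.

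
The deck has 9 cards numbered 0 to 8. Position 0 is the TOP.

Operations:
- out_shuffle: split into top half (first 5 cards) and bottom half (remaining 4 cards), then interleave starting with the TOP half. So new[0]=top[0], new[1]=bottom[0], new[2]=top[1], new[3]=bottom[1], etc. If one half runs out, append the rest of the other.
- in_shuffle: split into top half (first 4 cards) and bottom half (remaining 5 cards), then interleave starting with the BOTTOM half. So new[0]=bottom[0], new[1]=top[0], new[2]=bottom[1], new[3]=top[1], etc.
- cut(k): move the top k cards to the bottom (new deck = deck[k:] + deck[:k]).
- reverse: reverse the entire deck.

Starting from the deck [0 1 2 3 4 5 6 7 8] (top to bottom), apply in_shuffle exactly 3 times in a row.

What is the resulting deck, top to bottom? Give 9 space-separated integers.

Answer: 7 6 5 4 3 2 1 0 8

Derivation:
After op 1 (in_shuffle): [4 0 5 1 6 2 7 3 8]
After op 2 (in_shuffle): [6 4 2 0 7 5 3 1 8]
After op 3 (in_shuffle): [7 6 5 4 3 2 1 0 8]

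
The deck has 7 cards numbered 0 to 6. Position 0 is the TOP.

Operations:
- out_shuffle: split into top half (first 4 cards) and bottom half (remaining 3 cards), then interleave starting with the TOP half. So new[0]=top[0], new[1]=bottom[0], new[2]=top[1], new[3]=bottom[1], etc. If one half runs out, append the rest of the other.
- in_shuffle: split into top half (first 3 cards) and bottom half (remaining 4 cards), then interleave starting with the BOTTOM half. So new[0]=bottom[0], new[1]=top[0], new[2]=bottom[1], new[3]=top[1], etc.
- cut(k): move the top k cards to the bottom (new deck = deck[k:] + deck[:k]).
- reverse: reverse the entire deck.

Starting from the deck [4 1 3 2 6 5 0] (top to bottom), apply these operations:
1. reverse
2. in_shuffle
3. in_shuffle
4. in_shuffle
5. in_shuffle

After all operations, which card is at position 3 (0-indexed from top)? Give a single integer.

Answer: 5

Derivation:
After op 1 (reverse): [0 5 6 2 3 1 4]
After op 2 (in_shuffle): [2 0 3 5 1 6 4]
After op 3 (in_shuffle): [5 2 1 0 6 3 4]
After op 4 (in_shuffle): [0 5 6 2 3 1 4]
After op 5 (in_shuffle): [2 0 3 5 1 6 4]
Position 3: card 5.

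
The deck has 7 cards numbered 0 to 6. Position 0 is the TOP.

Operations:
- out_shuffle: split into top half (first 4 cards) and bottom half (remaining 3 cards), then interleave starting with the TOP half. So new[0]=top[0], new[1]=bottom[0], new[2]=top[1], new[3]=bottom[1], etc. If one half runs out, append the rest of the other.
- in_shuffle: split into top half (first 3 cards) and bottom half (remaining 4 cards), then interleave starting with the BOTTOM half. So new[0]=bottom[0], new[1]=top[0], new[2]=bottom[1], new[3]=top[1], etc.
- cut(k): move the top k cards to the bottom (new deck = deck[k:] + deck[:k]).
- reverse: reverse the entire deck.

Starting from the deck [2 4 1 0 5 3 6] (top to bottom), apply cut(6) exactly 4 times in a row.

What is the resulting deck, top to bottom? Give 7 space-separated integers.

Answer: 0 5 3 6 2 4 1

Derivation:
After op 1 (cut(6)): [6 2 4 1 0 5 3]
After op 2 (cut(6)): [3 6 2 4 1 0 5]
After op 3 (cut(6)): [5 3 6 2 4 1 0]
After op 4 (cut(6)): [0 5 3 6 2 4 1]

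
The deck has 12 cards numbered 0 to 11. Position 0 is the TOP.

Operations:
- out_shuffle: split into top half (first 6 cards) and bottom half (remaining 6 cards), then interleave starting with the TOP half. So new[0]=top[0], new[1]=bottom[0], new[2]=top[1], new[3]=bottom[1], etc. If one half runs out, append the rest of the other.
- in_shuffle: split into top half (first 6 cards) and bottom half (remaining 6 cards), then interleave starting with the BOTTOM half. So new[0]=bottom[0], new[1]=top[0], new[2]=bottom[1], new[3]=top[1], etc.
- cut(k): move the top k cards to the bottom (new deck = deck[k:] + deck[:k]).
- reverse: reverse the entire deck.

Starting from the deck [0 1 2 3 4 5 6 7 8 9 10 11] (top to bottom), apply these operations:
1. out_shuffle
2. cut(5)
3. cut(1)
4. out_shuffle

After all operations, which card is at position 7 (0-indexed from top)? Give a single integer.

Answer: 7

Derivation:
After op 1 (out_shuffle): [0 6 1 7 2 8 3 9 4 10 5 11]
After op 2 (cut(5)): [8 3 9 4 10 5 11 0 6 1 7 2]
After op 3 (cut(1)): [3 9 4 10 5 11 0 6 1 7 2 8]
After op 4 (out_shuffle): [3 0 9 6 4 1 10 7 5 2 11 8]
Position 7: card 7.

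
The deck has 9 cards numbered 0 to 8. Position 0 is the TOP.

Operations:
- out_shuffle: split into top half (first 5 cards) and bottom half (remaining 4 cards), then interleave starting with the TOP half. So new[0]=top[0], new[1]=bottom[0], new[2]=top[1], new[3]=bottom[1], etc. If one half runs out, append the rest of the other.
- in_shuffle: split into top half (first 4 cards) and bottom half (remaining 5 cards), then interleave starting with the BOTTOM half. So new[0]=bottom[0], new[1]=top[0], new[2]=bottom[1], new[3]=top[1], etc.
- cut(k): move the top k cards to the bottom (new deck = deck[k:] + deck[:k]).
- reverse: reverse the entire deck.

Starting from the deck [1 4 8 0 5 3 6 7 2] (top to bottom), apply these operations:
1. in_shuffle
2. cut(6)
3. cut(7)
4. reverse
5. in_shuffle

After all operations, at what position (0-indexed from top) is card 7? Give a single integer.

After op 1 (in_shuffle): [5 1 3 4 6 8 7 0 2]
After op 2 (cut(6)): [7 0 2 5 1 3 4 6 8]
After op 3 (cut(7)): [6 8 7 0 2 5 1 3 4]
After op 4 (reverse): [4 3 1 5 2 0 7 8 6]
After op 5 (in_shuffle): [2 4 0 3 7 1 8 5 6]
Card 7 is at position 4.

Answer: 4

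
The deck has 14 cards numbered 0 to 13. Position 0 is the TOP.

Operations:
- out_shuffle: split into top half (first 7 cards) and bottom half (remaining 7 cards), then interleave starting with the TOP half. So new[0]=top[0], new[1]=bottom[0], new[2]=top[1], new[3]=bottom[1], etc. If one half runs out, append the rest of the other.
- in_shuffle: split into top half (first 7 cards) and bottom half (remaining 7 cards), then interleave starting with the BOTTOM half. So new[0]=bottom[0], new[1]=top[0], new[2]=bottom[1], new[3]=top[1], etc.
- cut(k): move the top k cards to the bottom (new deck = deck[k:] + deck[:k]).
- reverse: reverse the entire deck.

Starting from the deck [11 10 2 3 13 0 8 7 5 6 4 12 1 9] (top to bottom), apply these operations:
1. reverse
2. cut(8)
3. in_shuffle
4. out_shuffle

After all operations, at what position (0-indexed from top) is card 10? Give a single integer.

Answer: 5

Derivation:
After op 1 (reverse): [9 1 12 4 6 5 7 8 0 13 3 2 10 11]
After op 2 (cut(8)): [0 13 3 2 10 11 9 1 12 4 6 5 7 8]
After op 3 (in_shuffle): [1 0 12 13 4 3 6 2 5 10 7 11 8 9]
After op 4 (out_shuffle): [1 2 0 5 12 10 13 7 4 11 3 8 6 9]
Card 10 is at position 5.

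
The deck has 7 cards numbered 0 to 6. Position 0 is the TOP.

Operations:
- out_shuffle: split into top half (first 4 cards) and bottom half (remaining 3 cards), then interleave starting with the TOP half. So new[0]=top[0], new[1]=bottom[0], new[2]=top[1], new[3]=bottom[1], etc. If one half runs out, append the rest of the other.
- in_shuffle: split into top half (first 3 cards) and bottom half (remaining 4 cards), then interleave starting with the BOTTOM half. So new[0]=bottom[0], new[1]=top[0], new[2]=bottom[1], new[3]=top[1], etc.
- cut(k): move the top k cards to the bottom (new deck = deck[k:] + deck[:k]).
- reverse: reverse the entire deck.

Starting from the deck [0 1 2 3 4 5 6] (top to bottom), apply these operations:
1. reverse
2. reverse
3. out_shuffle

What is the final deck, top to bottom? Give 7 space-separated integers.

Answer: 0 4 1 5 2 6 3

Derivation:
After op 1 (reverse): [6 5 4 3 2 1 0]
After op 2 (reverse): [0 1 2 3 4 5 6]
After op 3 (out_shuffle): [0 4 1 5 2 6 3]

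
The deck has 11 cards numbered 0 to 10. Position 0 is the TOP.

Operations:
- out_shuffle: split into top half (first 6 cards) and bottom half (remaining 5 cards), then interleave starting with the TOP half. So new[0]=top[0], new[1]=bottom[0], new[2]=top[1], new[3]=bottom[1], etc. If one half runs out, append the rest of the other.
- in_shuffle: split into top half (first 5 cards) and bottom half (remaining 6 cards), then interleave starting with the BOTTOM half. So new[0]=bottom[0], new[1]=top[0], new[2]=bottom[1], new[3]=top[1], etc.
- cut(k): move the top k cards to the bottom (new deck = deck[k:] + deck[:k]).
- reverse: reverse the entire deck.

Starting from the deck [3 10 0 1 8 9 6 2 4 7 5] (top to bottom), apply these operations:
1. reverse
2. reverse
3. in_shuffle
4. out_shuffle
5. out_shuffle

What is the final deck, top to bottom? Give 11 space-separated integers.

After op 1 (reverse): [5 7 4 2 6 9 8 1 0 10 3]
After op 2 (reverse): [3 10 0 1 8 9 6 2 4 7 5]
After op 3 (in_shuffle): [9 3 6 10 2 0 4 1 7 8 5]
After op 4 (out_shuffle): [9 4 3 1 6 7 10 8 2 5 0]
After op 5 (out_shuffle): [9 10 4 8 3 2 1 5 6 0 7]

Answer: 9 10 4 8 3 2 1 5 6 0 7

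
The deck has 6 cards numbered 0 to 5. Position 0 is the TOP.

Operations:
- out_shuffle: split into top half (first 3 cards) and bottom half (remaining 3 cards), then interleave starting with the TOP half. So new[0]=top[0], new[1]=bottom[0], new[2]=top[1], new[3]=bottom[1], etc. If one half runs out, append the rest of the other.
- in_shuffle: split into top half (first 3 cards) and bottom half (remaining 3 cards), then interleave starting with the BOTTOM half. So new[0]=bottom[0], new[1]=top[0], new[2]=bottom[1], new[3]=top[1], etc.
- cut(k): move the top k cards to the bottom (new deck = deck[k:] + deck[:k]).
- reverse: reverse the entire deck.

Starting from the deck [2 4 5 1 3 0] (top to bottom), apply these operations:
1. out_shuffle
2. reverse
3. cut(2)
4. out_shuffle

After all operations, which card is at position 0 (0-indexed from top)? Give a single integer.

After op 1 (out_shuffle): [2 1 4 3 5 0]
After op 2 (reverse): [0 5 3 4 1 2]
After op 3 (cut(2)): [3 4 1 2 0 5]
After op 4 (out_shuffle): [3 2 4 0 1 5]
Position 0: card 3.

Answer: 3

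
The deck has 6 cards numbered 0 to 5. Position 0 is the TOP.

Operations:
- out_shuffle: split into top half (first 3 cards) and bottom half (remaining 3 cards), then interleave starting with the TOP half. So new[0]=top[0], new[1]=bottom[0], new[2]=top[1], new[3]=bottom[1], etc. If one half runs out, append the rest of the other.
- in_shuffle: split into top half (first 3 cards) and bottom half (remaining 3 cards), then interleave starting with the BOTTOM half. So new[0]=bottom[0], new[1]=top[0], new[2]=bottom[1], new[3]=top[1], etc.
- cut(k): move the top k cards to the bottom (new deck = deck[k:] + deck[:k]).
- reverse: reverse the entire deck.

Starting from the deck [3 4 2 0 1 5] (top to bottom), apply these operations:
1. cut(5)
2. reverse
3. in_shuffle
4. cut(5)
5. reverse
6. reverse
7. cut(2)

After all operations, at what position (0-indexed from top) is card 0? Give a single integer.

Answer: 2

Derivation:
After op 1 (cut(5)): [5 3 4 2 0 1]
After op 2 (reverse): [1 0 2 4 3 5]
After op 3 (in_shuffle): [4 1 3 0 5 2]
After op 4 (cut(5)): [2 4 1 3 0 5]
After op 5 (reverse): [5 0 3 1 4 2]
After op 6 (reverse): [2 4 1 3 0 5]
After op 7 (cut(2)): [1 3 0 5 2 4]
Card 0 is at position 2.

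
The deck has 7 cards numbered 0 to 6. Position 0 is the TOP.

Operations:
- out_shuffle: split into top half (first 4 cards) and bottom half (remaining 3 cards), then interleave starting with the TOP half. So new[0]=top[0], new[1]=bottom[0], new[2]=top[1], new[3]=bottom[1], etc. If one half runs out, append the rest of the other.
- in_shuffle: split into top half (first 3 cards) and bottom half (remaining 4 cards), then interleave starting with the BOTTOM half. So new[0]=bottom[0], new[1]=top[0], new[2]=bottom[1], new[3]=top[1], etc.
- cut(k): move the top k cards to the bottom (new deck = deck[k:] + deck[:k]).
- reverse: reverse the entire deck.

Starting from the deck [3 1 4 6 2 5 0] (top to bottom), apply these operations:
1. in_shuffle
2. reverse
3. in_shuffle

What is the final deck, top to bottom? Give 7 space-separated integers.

After op 1 (in_shuffle): [6 3 2 1 5 4 0]
After op 2 (reverse): [0 4 5 1 2 3 6]
After op 3 (in_shuffle): [1 0 2 4 3 5 6]

Answer: 1 0 2 4 3 5 6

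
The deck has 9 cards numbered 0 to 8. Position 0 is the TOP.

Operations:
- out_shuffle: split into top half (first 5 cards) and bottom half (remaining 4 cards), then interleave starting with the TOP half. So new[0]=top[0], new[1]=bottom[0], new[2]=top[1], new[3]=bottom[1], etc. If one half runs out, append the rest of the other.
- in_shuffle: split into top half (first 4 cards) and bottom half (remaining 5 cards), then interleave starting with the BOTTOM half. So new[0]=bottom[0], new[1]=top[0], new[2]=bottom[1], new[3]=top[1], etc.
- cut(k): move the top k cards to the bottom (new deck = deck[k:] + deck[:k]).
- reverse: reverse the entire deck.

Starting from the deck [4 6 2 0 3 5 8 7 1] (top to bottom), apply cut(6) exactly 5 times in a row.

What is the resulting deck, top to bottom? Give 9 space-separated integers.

After op 1 (cut(6)): [8 7 1 4 6 2 0 3 5]
After op 2 (cut(6)): [0 3 5 8 7 1 4 6 2]
After op 3 (cut(6)): [4 6 2 0 3 5 8 7 1]
After op 4 (cut(6)): [8 7 1 4 6 2 0 3 5]
After op 5 (cut(6)): [0 3 5 8 7 1 4 6 2]

Answer: 0 3 5 8 7 1 4 6 2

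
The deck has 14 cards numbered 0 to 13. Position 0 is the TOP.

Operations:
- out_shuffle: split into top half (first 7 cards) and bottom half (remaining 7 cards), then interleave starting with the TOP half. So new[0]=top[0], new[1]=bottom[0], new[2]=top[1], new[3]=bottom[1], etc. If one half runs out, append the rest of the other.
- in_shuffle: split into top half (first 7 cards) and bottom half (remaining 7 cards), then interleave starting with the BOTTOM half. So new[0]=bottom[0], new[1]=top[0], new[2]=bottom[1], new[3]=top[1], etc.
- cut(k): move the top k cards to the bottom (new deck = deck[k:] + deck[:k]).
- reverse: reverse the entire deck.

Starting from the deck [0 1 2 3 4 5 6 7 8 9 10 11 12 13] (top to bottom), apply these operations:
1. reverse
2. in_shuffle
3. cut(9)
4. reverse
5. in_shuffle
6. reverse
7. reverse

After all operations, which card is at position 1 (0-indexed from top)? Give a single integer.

After op 1 (reverse): [13 12 11 10 9 8 7 6 5 4 3 2 1 0]
After op 2 (in_shuffle): [6 13 5 12 4 11 3 10 2 9 1 8 0 7]
After op 3 (cut(9)): [9 1 8 0 7 6 13 5 12 4 11 3 10 2]
After op 4 (reverse): [2 10 3 11 4 12 5 13 6 7 0 8 1 9]
After op 5 (in_shuffle): [13 2 6 10 7 3 0 11 8 4 1 12 9 5]
After op 6 (reverse): [5 9 12 1 4 8 11 0 3 7 10 6 2 13]
After op 7 (reverse): [13 2 6 10 7 3 0 11 8 4 1 12 9 5]
Position 1: card 2.

Answer: 2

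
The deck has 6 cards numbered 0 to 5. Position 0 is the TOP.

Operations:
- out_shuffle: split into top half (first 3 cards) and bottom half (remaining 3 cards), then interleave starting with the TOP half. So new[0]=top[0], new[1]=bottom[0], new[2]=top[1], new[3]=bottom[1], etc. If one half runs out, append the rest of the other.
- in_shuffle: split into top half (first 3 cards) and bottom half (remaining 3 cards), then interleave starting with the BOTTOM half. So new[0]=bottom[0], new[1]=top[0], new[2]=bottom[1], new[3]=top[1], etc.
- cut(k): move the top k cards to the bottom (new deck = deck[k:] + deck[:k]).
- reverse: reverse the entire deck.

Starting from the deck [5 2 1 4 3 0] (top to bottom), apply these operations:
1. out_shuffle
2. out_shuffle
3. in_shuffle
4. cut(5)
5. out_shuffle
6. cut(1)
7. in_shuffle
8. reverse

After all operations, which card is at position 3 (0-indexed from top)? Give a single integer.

Answer: 0

Derivation:
After op 1 (out_shuffle): [5 4 2 3 1 0]
After op 2 (out_shuffle): [5 3 4 1 2 0]
After op 3 (in_shuffle): [1 5 2 3 0 4]
After op 4 (cut(5)): [4 1 5 2 3 0]
After op 5 (out_shuffle): [4 2 1 3 5 0]
After op 6 (cut(1)): [2 1 3 5 0 4]
After op 7 (in_shuffle): [5 2 0 1 4 3]
After op 8 (reverse): [3 4 1 0 2 5]
Position 3: card 0.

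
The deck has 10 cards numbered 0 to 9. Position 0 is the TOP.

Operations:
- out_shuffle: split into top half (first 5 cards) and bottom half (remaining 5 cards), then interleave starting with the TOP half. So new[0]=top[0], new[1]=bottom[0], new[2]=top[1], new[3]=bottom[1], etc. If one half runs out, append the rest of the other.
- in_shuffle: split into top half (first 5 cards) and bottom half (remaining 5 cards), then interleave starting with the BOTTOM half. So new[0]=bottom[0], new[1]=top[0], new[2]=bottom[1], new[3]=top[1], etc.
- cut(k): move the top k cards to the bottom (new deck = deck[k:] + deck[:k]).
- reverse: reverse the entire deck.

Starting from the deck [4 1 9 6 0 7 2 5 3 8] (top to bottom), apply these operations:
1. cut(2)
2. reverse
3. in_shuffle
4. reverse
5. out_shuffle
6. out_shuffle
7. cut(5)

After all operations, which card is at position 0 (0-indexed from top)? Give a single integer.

After op 1 (cut(2)): [9 6 0 7 2 5 3 8 4 1]
After op 2 (reverse): [1 4 8 3 5 2 7 0 6 9]
After op 3 (in_shuffle): [2 1 7 4 0 8 6 3 9 5]
After op 4 (reverse): [5 9 3 6 8 0 4 7 1 2]
After op 5 (out_shuffle): [5 0 9 4 3 7 6 1 8 2]
After op 6 (out_shuffle): [5 7 0 6 9 1 4 8 3 2]
After op 7 (cut(5)): [1 4 8 3 2 5 7 0 6 9]
Position 0: card 1.

Answer: 1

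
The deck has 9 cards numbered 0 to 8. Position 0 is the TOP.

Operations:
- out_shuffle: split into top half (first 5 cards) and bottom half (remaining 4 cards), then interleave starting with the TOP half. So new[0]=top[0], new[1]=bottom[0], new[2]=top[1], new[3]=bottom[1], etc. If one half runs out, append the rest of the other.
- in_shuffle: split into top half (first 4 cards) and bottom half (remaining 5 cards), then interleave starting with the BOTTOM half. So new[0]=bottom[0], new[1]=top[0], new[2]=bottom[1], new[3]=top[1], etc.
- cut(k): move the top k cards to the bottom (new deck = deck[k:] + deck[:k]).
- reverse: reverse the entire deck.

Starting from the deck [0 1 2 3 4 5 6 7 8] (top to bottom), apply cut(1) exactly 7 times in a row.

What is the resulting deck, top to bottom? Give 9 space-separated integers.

After op 1 (cut(1)): [1 2 3 4 5 6 7 8 0]
After op 2 (cut(1)): [2 3 4 5 6 7 8 0 1]
After op 3 (cut(1)): [3 4 5 6 7 8 0 1 2]
After op 4 (cut(1)): [4 5 6 7 8 0 1 2 3]
After op 5 (cut(1)): [5 6 7 8 0 1 2 3 4]
After op 6 (cut(1)): [6 7 8 0 1 2 3 4 5]
After op 7 (cut(1)): [7 8 0 1 2 3 4 5 6]

Answer: 7 8 0 1 2 3 4 5 6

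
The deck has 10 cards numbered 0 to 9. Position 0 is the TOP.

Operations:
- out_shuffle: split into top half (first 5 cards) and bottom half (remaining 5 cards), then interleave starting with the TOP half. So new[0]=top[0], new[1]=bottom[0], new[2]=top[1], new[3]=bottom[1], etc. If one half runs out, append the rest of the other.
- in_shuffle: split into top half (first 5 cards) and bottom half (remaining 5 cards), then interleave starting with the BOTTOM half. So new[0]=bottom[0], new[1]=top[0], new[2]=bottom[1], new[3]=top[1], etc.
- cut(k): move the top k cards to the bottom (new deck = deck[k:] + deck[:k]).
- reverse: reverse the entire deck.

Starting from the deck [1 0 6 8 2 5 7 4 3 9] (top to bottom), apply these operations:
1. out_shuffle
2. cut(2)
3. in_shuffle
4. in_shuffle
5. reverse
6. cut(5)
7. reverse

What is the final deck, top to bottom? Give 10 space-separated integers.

After op 1 (out_shuffle): [1 5 0 7 6 4 8 3 2 9]
After op 2 (cut(2)): [0 7 6 4 8 3 2 9 1 5]
After op 3 (in_shuffle): [3 0 2 7 9 6 1 4 5 8]
After op 4 (in_shuffle): [6 3 1 0 4 2 5 7 8 9]
After op 5 (reverse): [9 8 7 5 2 4 0 1 3 6]
After op 6 (cut(5)): [4 0 1 3 6 9 8 7 5 2]
After op 7 (reverse): [2 5 7 8 9 6 3 1 0 4]

Answer: 2 5 7 8 9 6 3 1 0 4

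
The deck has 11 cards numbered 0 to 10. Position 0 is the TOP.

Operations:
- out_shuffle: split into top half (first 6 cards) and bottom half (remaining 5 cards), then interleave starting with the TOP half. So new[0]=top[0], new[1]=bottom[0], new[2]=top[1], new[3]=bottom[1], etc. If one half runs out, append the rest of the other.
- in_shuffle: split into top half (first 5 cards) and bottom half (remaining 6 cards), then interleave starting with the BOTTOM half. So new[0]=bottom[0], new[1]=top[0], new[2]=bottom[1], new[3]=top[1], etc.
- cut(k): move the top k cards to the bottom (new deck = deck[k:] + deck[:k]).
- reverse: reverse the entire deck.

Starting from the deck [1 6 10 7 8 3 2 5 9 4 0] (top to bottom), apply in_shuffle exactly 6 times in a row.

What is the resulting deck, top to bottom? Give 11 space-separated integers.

Answer: 8 4 7 9 10 5 6 2 1 3 0

Derivation:
After op 1 (in_shuffle): [3 1 2 6 5 10 9 7 4 8 0]
After op 2 (in_shuffle): [10 3 9 1 7 2 4 6 8 5 0]
After op 3 (in_shuffle): [2 10 4 3 6 9 8 1 5 7 0]
After op 4 (in_shuffle): [9 2 8 10 1 4 5 3 7 6 0]
After op 5 (in_shuffle): [4 9 5 2 3 8 7 10 6 1 0]
After op 6 (in_shuffle): [8 4 7 9 10 5 6 2 1 3 0]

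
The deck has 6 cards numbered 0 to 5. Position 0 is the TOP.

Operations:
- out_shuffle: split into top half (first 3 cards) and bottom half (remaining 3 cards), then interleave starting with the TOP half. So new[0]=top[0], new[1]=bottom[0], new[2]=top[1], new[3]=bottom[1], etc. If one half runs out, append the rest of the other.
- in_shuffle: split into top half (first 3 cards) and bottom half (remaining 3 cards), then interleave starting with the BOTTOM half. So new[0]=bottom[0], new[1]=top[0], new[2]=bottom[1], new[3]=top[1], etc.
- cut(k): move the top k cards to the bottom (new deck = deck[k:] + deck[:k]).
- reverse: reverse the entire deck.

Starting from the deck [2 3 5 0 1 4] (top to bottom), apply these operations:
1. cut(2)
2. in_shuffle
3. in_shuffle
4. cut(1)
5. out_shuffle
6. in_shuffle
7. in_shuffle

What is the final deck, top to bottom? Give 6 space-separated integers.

Answer: 1 2 0 4 3 5

Derivation:
After op 1 (cut(2)): [5 0 1 4 2 3]
After op 2 (in_shuffle): [4 5 2 0 3 1]
After op 3 (in_shuffle): [0 4 3 5 1 2]
After op 4 (cut(1)): [4 3 5 1 2 0]
After op 5 (out_shuffle): [4 1 3 2 5 0]
After op 6 (in_shuffle): [2 4 5 1 0 3]
After op 7 (in_shuffle): [1 2 0 4 3 5]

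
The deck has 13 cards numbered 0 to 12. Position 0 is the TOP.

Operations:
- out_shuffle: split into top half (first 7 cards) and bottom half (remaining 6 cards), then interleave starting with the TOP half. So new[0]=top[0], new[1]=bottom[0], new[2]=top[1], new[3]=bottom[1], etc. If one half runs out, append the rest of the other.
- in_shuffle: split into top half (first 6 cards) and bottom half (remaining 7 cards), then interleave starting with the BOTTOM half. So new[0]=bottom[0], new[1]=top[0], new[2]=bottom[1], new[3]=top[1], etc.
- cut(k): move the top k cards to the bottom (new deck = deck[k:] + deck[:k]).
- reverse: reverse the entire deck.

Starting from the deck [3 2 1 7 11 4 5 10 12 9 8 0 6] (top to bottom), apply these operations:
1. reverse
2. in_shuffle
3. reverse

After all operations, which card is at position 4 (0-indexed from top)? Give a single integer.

Answer: 1

Derivation:
After op 1 (reverse): [6 0 8 9 12 10 5 4 11 7 1 2 3]
After op 2 (in_shuffle): [5 6 4 0 11 8 7 9 1 12 2 10 3]
After op 3 (reverse): [3 10 2 12 1 9 7 8 11 0 4 6 5]
Position 4: card 1.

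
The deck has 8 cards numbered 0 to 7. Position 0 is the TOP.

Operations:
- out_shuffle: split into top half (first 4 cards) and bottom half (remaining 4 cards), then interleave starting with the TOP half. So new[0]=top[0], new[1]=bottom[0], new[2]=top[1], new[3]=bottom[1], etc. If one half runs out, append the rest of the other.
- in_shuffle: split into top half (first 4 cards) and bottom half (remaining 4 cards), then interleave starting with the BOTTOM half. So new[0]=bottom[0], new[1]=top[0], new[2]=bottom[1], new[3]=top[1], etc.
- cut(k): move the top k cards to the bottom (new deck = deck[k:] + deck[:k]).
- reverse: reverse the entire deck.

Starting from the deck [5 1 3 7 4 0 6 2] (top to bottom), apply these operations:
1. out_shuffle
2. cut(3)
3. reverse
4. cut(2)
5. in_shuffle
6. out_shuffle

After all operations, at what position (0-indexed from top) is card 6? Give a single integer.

Answer: 7

Derivation:
After op 1 (out_shuffle): [5 4 1 0 3 6 7 2]
After op 2 (cut(3)): [0 3 6 7 2 5 4 1]
After op 3 (reverse): [1 4 5 2 7 6 3 0]
After op 4 (cut(2)): [5 2 7 6 3 0 1 4]
After op 5 (in_shuffle): [3 5 0 2 1 7 4 6]
After op 6 (out_shuffle): [3 1 5 7 0 4 2 6]
Card 6 is at position 7.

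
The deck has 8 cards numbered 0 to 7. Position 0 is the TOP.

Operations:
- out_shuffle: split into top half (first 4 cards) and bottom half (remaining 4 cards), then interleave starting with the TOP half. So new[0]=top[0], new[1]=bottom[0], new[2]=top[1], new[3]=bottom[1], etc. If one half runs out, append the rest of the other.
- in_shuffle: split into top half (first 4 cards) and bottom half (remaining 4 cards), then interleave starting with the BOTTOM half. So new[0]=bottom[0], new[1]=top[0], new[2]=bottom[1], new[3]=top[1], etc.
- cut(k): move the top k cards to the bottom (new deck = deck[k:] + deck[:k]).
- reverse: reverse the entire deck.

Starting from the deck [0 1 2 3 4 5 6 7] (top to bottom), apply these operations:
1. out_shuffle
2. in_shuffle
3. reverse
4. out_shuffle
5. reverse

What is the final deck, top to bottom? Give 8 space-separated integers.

After op 1 (out_shuffle): [0 4 1 5 2 6 3 7]
After op 2 (in_shuffle): [2 0 6 4 3 1 7 5]
After op 3 (reverse): [5 7 1 3 4 6 0 2]
After op 4 (out_shuffle): [5 4 7 6 1 0 3 2]
After op 5 (reverse): [2 3 0 1 6 7 4 5]

Answer: 2 3 0 1 6 7 4 5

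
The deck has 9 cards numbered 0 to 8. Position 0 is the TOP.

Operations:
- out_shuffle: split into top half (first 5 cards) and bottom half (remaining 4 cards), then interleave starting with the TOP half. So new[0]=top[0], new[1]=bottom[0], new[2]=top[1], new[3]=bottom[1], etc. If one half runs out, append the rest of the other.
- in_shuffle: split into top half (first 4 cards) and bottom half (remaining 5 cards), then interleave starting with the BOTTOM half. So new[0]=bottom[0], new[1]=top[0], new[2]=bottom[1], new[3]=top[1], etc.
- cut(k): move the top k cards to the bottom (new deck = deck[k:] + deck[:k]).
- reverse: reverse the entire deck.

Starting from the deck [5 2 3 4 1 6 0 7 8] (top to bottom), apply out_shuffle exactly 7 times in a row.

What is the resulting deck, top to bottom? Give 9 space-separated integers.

After op 1 (out_shuffle): [5 6 2 0 3 7 4 8 1]
After op 2 (out_shuffle): [5 7 6 4 2 8 0 1 3]
After op 3 (out_shuffle): [5 8 7 0 6 1 4 3 2]
After op 4 (out_shuffle): [5 1 8 4 7 3 0 2 6]
After op 5 (out_shuffle): [5 3 1 0 8 2 4 6 7]
After op 6 (out_shuffle): [5 2 3 4 1 6 0 7 8]
After op 7 (out_shuffle): [5 6 2 0 3 7 4 8 1]

Answer: 5 6 2 0 3 7 4 8 1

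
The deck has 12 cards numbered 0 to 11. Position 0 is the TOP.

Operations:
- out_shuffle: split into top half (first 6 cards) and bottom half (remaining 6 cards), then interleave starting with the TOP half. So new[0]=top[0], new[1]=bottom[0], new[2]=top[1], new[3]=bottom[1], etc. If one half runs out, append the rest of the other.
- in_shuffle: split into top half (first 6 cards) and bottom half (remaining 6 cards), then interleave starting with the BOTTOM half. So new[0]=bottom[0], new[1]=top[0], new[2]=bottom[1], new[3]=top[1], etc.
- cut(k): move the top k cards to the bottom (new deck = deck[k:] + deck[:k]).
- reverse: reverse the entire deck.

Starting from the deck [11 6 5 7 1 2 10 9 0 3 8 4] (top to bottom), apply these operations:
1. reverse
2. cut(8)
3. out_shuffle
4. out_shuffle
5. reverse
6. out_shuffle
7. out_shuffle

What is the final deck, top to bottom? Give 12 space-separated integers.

Answer: 1 6 4 3 9 2 5 11 8 0 10 7

Derivation:
After op 1 (reverse): [4 8 3 0 9 10 2 1 7 5 6 11]
After op 2 (cut(8)): [7 5 6 11 4 8 3 0 9 10 2 1]
After op 3 (out_shuffle): [7 3 5 0 6 9 11 10 4 2 8 1]
After op 4 (out_shuffle): [7 11 3 10 5 4 0 2 6 8 9 1]
After op 5 (reverse): [1 9 8 6 2 0 4 5 10 3 11 7]
After op 6 (out_shuffle): [1 4 9 5 8 10 6 3 2 11 0 7]
After op 7 (out_shuffle): [1 6 4 3 9 2 5 11 8 0 10 7]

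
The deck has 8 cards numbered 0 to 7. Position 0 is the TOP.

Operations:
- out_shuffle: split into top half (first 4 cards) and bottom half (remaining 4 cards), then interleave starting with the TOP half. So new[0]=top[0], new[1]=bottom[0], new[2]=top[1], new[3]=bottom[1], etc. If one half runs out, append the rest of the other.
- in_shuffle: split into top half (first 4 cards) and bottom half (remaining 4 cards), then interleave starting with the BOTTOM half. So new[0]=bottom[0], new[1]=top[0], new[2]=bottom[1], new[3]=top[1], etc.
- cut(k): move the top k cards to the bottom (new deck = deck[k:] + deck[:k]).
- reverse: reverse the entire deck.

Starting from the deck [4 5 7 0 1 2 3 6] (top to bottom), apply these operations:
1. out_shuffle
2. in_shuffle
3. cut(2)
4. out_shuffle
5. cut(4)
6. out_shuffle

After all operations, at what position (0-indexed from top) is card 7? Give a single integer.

Answer: 2

Derivation:
After op 1 (out_shuffle): [4 1 5 2 7 3 0 6]
After op 2 (in_shuffle): [7 4 3 1 0 5 6 2]
After op 3 (cut(2)): [3 1 0 5 6 2 7 4]
After op 4 (out_shuffle): [3 6 1 2 0 7 5 4]
After op 5 (cut(4)): [0 7 5 4 3 6 1 2]
After op 6 (out_shuffle): [0 3 7 6 5 1 4 2]
Card 7 is at position 2.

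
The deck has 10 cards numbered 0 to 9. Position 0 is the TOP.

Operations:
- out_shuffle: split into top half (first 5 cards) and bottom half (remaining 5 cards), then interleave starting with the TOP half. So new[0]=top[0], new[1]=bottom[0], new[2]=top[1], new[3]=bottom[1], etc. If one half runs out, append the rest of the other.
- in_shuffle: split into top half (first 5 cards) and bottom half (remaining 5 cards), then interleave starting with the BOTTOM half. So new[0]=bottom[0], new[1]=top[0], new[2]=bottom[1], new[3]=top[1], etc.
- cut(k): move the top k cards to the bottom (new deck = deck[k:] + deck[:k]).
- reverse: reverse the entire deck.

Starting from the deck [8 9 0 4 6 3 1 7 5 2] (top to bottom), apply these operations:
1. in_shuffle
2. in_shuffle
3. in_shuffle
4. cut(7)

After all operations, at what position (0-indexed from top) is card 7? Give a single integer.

After op 1 (in_shuffle): [3 8 1 9 7 0 5 4 2 6]
After op 2 (in_shuffle): [0 3 5 8 4 1 2 9 6 7]
After op 3 (in_shuffle): [1 0 2 3 9 5 6 8 7 4]
After op 4 (cut(7)): [8 7 4 1 0 2 3 9 5 6]
Card 7 is at position 1.

Answer: 1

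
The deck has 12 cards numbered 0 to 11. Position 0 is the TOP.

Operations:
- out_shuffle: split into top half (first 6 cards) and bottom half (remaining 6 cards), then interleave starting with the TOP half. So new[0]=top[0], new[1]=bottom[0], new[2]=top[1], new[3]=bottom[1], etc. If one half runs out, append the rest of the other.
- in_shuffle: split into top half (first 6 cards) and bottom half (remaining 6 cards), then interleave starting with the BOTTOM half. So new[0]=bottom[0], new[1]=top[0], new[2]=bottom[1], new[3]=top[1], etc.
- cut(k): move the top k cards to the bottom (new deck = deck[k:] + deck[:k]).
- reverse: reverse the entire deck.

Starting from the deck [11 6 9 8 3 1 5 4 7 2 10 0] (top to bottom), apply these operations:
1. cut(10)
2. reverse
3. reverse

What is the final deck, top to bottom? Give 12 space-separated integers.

Answer: 10 0 11 6 9 8 3 1 5 4 7 2

Derivation:
After op 1 (cut(10)): [10 0 11 6 9 8 3 1 5 4 7 2]
After op 2 (reverse): [2 7 4 5 1 3 8 9 6 11 0 10]
After op 3 (reverse): [10 0 11 6 9 8 3 1 5 4 7 2]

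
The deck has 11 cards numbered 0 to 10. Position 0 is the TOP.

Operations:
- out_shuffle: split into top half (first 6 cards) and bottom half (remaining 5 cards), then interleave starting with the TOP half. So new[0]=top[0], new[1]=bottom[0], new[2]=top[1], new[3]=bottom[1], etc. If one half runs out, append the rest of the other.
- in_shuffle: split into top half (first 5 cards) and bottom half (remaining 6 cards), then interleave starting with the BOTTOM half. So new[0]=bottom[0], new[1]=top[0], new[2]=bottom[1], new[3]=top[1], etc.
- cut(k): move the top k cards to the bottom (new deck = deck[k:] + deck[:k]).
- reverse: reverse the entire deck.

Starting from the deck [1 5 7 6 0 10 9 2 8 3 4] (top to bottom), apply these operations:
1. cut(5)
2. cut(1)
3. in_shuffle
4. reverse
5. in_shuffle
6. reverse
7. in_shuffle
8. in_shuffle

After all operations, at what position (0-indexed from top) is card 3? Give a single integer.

Answer: 4

Derivation:
After op 1 (cut(5)): [10 9 2 8 3 4 1 5 7 6 0]
After op 2 (cut(1)): [9 2 8 3 4 1 5 7 6 0 10]
After op 3 (in_shuffle): [1 9 5 2 7 8 6 3 0 4 10]
After op 4 (reverse): [10 4 0 3 6 8 7 2 5 9 1]
After op 5 (in_shuffle): [8 10 7 4 2 0 5 3 9 6 1]
After op 6 (reverse): [1 6 9 3 5 0 2 4 7 10 8]
After op 7 (in_shuffle): [0 1 2 6 4 9 7 3 10 5 8]
After op 8 (in_shuffle): [9 0 7 1 3 2 10 6 5 4 8]
Card 3 is at position 4.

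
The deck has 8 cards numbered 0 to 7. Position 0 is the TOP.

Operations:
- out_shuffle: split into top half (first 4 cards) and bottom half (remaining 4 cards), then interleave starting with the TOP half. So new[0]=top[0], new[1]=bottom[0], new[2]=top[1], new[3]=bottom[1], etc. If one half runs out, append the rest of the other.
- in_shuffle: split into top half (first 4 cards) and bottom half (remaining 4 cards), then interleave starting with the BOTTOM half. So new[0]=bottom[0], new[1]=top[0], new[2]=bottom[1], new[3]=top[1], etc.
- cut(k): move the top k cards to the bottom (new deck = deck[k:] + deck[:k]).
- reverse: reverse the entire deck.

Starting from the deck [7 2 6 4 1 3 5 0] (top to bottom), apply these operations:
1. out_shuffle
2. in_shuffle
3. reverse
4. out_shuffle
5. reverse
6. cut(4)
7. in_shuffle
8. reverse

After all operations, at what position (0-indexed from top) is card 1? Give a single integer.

Answer: 2

Derivation:
After op 1 (out_shuffle): [7 1 2 3 6 5 4 0]
After op 2 (in_shuffle): [6 7 5 1 4 2 0 3]
After op 3 (reverse): [3 0 2 4 1 5 7 6]
After op 4 (out_shuffle): [3 1 0 5 2 7 4 6]
After op 5 (reverse): [6 4 7 2 5 0 1 3]
After op 6 (cut(4)): [5 0 1 3 6 4 7 2]
After op 7 (in_shuffle): [6 5 4 0 7 1 2 3]
After op 8 (reverse): [3 2 1 7 0 4 5 6]
Card 1 is at position 2.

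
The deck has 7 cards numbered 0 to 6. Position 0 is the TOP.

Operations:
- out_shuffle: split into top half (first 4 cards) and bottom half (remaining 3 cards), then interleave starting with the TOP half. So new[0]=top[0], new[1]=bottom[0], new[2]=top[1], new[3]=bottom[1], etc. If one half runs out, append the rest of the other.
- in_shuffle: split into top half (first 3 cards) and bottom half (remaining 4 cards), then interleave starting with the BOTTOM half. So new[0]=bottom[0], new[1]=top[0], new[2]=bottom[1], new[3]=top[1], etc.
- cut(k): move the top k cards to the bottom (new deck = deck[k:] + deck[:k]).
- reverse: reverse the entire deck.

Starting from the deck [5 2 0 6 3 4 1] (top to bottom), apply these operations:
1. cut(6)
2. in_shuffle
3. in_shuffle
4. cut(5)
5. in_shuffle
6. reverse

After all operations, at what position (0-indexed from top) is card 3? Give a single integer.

Answer: 4

Derivation:
After op 1 (cut(6)): [1 5 2 0 6 3 4]
After op 2 (in_shuffle): [0 1 6 5 3 2 4]
After op 3 (in_shuffle): [5 0 3 1 2 6 4]
After op 4 (cut(5)): [6 4 5 0 3 1 2]
After op 5 (in_shuffle): [0 6 3 4 1 5 2]
After op 6 (reverse): [2 5 1 4 3 6 0]
Card 3 is at position 4.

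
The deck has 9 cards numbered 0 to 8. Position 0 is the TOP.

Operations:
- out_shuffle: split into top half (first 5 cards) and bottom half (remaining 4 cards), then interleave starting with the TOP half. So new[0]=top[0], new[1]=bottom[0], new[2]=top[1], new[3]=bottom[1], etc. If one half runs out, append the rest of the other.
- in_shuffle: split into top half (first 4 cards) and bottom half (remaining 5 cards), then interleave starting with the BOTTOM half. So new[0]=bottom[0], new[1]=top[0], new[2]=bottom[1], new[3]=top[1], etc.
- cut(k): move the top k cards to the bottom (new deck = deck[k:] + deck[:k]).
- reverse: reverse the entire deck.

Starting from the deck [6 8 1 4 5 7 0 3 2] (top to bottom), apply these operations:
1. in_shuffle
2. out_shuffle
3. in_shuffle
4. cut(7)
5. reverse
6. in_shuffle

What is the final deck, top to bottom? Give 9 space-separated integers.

Answer: 4 2 5 6 7 8 0 1 3

Derivation:
After op 1 (in_shuffle): [5 6 7 8 0 1 3 4 2]
After op 2 (out_shuffle): [5 1 6 3 7 4 8 2 0]
After op 3 (in_shuffle): [7 5 4 1 8 6 2 3 0]
After op 4 (cut(7)): [3 0 7 5 4 1 8 6 2]
After op 5 (reverse): [2 6 8 1 4 5 7 0 3]
After op 6 (in_shuffle): [4 2 5 6 7 8 0 1 3]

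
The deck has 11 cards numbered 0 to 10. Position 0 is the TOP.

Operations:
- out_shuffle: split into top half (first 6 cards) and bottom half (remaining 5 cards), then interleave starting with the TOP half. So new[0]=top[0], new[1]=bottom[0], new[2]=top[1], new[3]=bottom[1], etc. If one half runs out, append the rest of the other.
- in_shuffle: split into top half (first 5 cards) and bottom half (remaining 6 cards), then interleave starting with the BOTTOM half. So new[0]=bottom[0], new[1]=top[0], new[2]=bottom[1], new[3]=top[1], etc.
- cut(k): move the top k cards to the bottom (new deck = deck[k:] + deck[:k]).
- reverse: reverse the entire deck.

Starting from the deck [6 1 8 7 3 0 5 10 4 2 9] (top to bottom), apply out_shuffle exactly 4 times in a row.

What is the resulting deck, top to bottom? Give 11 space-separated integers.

After op 1 (out_shuffle): [6 5 1 10 8 4 7 2 3 9 0]
After op 2 (out_shuffle): [6 7 5 2 1 3 10 9 8 0 4]
After op 3 (out_shuffle): [6 10 7 9 5 8 2 0 1 4 3]
After op 4 (out_shuffle): [6 2 10 0 7 1 9 4 5 3 8]

Answer: 6 2 10 0 7 1 9 4 5 3 8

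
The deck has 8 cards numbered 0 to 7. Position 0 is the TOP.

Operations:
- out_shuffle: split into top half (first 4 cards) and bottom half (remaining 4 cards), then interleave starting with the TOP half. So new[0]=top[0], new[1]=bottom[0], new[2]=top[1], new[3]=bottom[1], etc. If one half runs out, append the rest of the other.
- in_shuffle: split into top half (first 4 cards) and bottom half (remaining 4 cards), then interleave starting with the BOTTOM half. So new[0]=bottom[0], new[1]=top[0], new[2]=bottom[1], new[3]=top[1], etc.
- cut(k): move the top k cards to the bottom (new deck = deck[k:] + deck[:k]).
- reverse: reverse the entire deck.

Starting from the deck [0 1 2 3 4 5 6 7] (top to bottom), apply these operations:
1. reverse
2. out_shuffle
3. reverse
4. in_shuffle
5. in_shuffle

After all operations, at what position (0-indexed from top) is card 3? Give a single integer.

Answer: 0

Derivation:
After op 1 (reverse): [7 6 5 4 3 2 1 0]
After op 2 (out_shuffle): [7 3 6 2 5 1 4 0]
After op 3 (reverse): [0 4 1 5 2 6 3 7]
After op 4 (in_shuffle): [2 0 6 4 3 1 7 5]
After op 5 (in_shuffle): [3 2 1 0 7 6 5 4]
Card 3 is at position 0.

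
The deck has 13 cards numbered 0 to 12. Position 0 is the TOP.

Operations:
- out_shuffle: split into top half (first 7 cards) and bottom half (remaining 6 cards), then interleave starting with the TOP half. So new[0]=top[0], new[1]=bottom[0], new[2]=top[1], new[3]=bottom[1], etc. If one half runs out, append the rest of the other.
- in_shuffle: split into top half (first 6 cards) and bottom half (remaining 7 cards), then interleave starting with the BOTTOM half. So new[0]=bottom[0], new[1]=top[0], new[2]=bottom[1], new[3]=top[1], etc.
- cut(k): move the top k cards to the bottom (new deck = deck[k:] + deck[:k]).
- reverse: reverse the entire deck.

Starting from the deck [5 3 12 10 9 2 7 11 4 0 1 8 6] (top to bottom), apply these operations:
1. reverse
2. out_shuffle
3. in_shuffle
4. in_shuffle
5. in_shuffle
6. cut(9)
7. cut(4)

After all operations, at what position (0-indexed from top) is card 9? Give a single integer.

Answer: 5

Derivation:
After op 1 (reverse): [6 8 1 0 4 11 7 2 9 10 12 3 5]
After op 2 (out_shuffle): [6 2 8 9 1 10 0 12 4 3 11 5 7]
After op 3 (in_shuffle): [0 6 12 2 4 8 3 9 11 1 5 10 7]
After op 4 (in_shuffle): [3 0 9 6 11 12 1 2 5 4 10 8 7]
After op 5 (in_shuffle): [1 3 2 0 5 9 4 6 10 11 8 12 7]
After op 6 (cut(9)): [11 8 12 7 1 3 2 0 5 9 4 6 10]
After op 7 (cut(4)): [1 3 2 0 5 9 4 6 10 11 8 12 7]
Card 9 is at position 5.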